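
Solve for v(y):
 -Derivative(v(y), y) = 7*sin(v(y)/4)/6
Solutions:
 7*y/6 + 2*log(cos(v(y)/4) - 1) - 2*log(cos(v(y)/4) + 1) = C1


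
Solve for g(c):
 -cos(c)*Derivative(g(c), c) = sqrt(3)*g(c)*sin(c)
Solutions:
 g(c) = C1*cos(c)^(sqrt(3))


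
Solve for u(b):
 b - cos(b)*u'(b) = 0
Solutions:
 u(b) = C1 + Integral(b/cos(b), b)


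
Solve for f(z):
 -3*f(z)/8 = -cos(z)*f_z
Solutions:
 f(z) = C1*(sin(z) + 1)^(3/16)/(sin(z) - 1)^(3/16)


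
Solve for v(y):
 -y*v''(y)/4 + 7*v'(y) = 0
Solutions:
 v(y) = C1 + C2*y^29


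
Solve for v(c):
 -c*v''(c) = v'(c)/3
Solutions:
 v(c) = C1 + C2*c^(2/3)


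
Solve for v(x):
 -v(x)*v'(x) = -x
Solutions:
 v(x) = -sqrt(C1 + x^2)
 v(x) = sqrt(C1 + x^2)


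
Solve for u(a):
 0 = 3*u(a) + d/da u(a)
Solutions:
 u(a) = C1*exp(-3*a)


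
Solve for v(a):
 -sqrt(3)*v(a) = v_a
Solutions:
 v(a) = C1*exp(-sqrt(3)*a)


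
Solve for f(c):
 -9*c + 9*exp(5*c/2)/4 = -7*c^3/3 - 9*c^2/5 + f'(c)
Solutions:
 f(c) = C1 + 7*c^4/12 + 3*c^3/5 - 9*c^2/2 + 9*exp(5*c/2)/10


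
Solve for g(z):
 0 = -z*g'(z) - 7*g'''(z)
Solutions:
 g(z) = C1 + Integral(C2*airyai(-7^(2/3)*z/7) + C3*airybi(-7^(2/3)*z/7), z)


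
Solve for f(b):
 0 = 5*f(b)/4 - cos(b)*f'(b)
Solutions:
 f(b) = C1*(sin(b) + 1)^(5/8)/(sin(b) - 1)^(5/8)


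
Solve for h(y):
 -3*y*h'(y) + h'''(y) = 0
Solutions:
 h(y) = C1 + Integral(C2*airyai(3^(1/3)*y) + C3*airybi(3^(1/3)*y), y)


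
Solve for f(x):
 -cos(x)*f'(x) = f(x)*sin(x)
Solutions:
 f(x) = C1*cos(x)


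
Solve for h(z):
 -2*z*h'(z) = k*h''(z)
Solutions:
 h(z) = C1 + C2*sqrt(k)*erf(z*sqrt(1/k))


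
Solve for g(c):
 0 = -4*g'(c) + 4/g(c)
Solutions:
 g(c) = -sqrt(C1 + 2*c)
 g(c) = sqrt(C1 + 2*c)


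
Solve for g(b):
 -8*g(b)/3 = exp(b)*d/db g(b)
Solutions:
 g(b) = C1*exp(8*exp(-b)/3)


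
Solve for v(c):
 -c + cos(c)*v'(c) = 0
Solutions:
 v(c) = C1 + Integral(c/cos(c), c)


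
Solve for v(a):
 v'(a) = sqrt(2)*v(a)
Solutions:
 v(a) = C1*exp(sqrt(2)*a)


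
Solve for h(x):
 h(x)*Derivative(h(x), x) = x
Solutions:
 h(x) = -sqrt(C1 + x^2)
 h(x) = sqrt(C1 + x^2)


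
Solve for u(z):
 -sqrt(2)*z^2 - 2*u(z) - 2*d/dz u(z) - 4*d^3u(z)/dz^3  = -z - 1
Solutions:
 u(z) = C1*exp(-6^(1/3)*z*(-(9 + sqrt(87))^(1/3) + 6^(1/3)/(9 + sqrt(87))^(1/3))/12)*sin(2^(1/3)*3^(1/6)*z*(3*2^(1/3)/(9 + sqrt(87))^(1/3) + 3^(2/3)*(9 + sqrt(87))^(1/3))/12) + C2*exp(-6^(1/3)*z*(-(9 + sqrt(87))^(1/3) + 6^(1/3)/(9 + sqrt(87))^(1/3))/12)*cos(2^(1/3)*3^(1/6)*z*(3*2^(1/3)/(9 + sqrt(87))^(1/3) + 3^(2/3)*(9 + sqrt(87))^(1/3))/12) + C3*exp(6^(1/3)*z*(-(9 + sqrt(87))^(1/3) + 6^(1/3)/(9 + sqrt(87))^(1/3))/6) - sqrt(2)*z^2/2 + z/2 + sqrt(2)*z - sqrt(2)


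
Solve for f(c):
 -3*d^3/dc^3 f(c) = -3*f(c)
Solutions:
 f(c) = C3*exp(c) + (C1*sin(sqrt(3)*c/2) + C2*cos(sqrt(3)*c/2))*exp(-c/2)


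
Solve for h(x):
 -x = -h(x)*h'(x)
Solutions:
 h(x) = -sqrt(C1 + x^2)
 h(x) = sqrt(C1 + x^2)


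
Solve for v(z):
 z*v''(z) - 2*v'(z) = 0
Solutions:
 v(z) = C1 + C2*z^3


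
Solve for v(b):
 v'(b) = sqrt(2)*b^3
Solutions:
 v(b) = C1 + sqrt(2)*b^4/4


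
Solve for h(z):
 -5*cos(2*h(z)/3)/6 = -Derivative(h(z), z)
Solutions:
 -5*z/6 - 3*log(sin(2*h(z)/3) - 1)/4 + 3*log(sin(2*h(z)/3) + 1)/4 = C1


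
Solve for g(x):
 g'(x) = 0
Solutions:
 g(x) = C1


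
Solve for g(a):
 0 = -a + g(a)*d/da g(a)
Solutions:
 g(a) = -sqrt(C1 + a^2)
 g(a) = sqrt(C1 + a^2)


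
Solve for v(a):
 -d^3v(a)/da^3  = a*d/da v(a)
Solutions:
 v(a) = C1 + Integral(C2*airyai(-a) + C3*airybi(-a), a)


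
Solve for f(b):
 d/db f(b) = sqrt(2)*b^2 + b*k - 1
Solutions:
 f(b) = C1 + sqrt(2)*b^3/3 + b^2*k/2 - b


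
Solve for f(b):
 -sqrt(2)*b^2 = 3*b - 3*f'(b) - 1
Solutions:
 f(b) = C1 + sqrt(2)*b^3/9 + b^2/2 - b/3


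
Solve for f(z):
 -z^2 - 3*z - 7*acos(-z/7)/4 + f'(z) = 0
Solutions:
 f(z) = C1 + z^3/3 + 3*z^2/2 + 7*z*acos(-z/7)/4 + 7*sqrt(49 - z^2)/4


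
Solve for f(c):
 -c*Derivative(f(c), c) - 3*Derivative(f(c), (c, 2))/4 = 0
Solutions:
 f(c) = C1 + C2*erf(sqrt(6)*c/3)


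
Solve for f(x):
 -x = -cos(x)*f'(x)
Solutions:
 f(x) = C1 + Integral(x/cos(x), x)


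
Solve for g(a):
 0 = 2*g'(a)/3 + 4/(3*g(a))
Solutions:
 g(a) = -sqrt(C1 - 4*a)
 g(a) = sqrt(C1 - 4*a)


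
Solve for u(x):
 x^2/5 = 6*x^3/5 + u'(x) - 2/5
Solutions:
 u(x) = C1 - 3*x^4/10 + x^3/15 + 2*x/5


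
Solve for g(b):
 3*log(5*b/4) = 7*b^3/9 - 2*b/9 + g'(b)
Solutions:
 g(b) = C1 - 7*b^4/36 + b^2/9 + 3*b*log(b) - 3*b + b*log(125/64)


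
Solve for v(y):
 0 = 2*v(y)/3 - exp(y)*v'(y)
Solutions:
 v(y) = C1*exp(-2*exp(-y)/3)


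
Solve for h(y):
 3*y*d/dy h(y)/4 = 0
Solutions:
 h(y) = C1


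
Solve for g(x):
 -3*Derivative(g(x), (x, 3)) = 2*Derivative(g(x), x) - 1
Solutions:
 g(x) = C1 + C2*sin(sqrt(6)*x/3) + C3*cos(sqrt(6)*x/3) + x/2


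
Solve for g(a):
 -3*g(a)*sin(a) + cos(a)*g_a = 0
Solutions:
 g(a) = C1/cos(a)^3


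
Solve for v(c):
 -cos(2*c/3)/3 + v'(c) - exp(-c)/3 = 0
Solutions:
 v(c) = C1 + sin(2*c/3)/2 - exp(-c)/3


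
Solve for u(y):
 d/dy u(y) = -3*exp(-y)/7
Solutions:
 u(y) = C1 + 3*exp(-y)/7


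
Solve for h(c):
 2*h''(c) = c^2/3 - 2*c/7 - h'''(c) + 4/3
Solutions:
 h(c) = C1 + C2*c + C3*exp(-2*c) + c^4/72 - 13*c^3/252 + 23*c^2/56


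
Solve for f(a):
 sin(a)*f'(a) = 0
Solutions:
 f(a) = C1


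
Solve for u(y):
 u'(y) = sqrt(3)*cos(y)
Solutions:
 u(y) = C1 + sqrt(3)*sin(y)


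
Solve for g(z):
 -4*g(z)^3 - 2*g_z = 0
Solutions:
 g(z) = -sqrt(2)*sqrt(-1/(C1 - 2*z))/2
 g(z) = sqrt(2)*sqrt(-1/(C1 - 2*z))/2


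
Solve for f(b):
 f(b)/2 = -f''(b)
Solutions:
 f(b) = C1*sin(sqrt(2)*b/2) + C2*cos(sqrt(2)*b/2)


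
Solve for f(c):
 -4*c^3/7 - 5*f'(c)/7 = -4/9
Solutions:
 f(c) = C1 - c^4/5 + 28*c/45


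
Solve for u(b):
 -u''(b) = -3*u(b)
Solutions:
 u(b) = C1*exp(-sqrt(3)*b) + C2*exp(sqrt(3)*b)


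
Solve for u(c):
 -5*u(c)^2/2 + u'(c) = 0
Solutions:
 u(c) = -2/(C1 + 5*c)


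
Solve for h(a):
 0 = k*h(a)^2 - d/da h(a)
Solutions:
 h(a) = -1/(C1 + a*k)


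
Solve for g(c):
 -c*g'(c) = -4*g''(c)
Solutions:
 g(c) = C1 + C2*erfi(sqrt(2)*c/4)


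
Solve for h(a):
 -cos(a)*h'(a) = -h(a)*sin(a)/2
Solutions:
 h(a) = C1/sqrt(cos(a))


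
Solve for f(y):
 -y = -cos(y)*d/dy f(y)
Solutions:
 f(y) = C1 + Integral(y/cos(y), y)


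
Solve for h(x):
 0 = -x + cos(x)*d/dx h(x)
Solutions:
 h(x) = C1 + Integral(x/cos(x), x)


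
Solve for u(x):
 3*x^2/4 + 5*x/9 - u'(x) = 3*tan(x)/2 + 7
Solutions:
 u(x) = C1 + x^3/4 + 5*x^2/18 - 7*x + 3*log(cos(x))/2


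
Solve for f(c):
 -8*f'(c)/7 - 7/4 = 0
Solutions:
 f(c) = C1 - 49*c/32


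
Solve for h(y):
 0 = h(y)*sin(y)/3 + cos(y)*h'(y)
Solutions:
 h(y) = C1*cos(y)^(1/3)


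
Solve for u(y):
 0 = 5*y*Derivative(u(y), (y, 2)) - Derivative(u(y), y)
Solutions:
 u(y) = C1 + C2*y^(6/5)


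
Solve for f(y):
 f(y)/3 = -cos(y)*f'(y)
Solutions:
 f(y) = C1*(sin(y) - 1)^(1/6)/(sin(y) + 1)^(1/6)


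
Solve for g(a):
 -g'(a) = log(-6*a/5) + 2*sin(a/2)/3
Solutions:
 g(a) = C1 - a*log(-a) - a*log(6) + a + a*log(5) + 4*cos(a/2)/3


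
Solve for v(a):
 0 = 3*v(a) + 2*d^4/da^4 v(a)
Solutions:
 v(a) = (C1*sin(6^(1/4)*a/2) + C2*cos(6^(1/4)*a/2))*exp(-6^(1/4)*a/2) + (C3*sin(6^(1/4)*a/2) + C4*cos(6^(1/4)*a/2))*exp(6^(1/4)*a/2)


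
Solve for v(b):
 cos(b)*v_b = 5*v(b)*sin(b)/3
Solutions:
 v(b) = C1/cos(b)^(5/3)


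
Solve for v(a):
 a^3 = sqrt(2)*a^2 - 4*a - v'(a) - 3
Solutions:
 v(a) = C1 - a^4/4 + sqrt(2)*a^3/3 - 2*a^2 - 3*a


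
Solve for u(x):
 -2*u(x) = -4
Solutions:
 u(x) = 2


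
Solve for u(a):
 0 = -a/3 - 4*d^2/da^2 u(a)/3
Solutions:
 u(a) = C1 + C2*a - a^3/24


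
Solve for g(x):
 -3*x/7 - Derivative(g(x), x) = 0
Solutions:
 g(x) = C1 - 3*x^2/14


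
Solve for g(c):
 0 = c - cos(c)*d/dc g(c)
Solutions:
 g(c) = C1 + Integral(c/cos(c), c)


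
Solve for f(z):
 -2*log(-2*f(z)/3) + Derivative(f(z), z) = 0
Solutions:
 -Integral(1/(log(-_y) - log(3) + log(2)), (_y, f(z)))/2 = C1 - z


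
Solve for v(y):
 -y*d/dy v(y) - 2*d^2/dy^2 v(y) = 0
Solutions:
 v(y) = C1 + C2*erf(y/2)


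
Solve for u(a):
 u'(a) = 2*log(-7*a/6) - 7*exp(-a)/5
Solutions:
 u(a) = C1 + 2*a*log(-a) + 2*a*(-log(6) - 1 + log(7)) + 7*exp(-a)/5


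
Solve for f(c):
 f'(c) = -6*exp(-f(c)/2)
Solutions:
 f(c) = 2*log(C1 - 3*c)


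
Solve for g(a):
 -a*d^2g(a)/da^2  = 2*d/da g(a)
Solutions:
 g(a) = C1 + C2/a


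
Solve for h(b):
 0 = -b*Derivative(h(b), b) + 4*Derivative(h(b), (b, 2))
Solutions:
 h(b) = C1 + C2*erfi(sqrt(2)*b/4)


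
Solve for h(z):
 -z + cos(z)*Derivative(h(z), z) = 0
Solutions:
 h(z) = C1 + Integral(z/cos(z), z)


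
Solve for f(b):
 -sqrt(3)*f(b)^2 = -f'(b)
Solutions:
 f(b) = -1/(C1 + sqrt(3)*b)


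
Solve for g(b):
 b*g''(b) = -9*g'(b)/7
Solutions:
 g(b) = C1 + C2/b^(2/7)


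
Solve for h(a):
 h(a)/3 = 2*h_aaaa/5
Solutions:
 h(a) = C1*exp(-5^(1/4)*6^(3/4)*a/6) + C2*exp(5^(1/4)*6^(3/4)*a/6) + C3*sin(5^(1/4)*6^(3/4)*a/6) + C4*cos(5^(1/4)*6^(3/4)*a/6)


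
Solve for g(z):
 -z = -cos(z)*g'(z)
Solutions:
 g(z) = C1 + Integral(z/cos(z), z)


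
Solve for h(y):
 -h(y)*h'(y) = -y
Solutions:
 h(y) = -sqrt(C1 + y^2)
 h(y) = sqrt(C1 + y^2)


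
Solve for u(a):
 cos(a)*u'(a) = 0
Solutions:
 u(a) = C1


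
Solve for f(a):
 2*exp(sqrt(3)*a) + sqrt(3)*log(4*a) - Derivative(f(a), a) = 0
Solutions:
 f(a) = C1 + sqrt(3)*a*log(a) + sqrt(3)*a*(-1 + 2*log(2)) + 2*sqrt(3)*exp(sqrt(3)*a)/3


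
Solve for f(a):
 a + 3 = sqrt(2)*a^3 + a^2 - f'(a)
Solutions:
 f(a) = C1 + sqrt(2)*a^4/4 + a^3/3 - a^2/2 - 3*a


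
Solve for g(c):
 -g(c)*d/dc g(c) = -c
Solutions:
 g(c) = -sqrt(C1 + c^2)
 g(c) = sqrt(C1 + c^2)


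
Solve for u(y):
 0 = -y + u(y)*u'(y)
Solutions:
 u(y) = -sqrt(C1 + y^2)
 u(y) = sqrt(C1 + y^2)


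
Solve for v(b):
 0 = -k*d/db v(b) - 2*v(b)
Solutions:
 v(b) = C1*exp(-2*b/k)


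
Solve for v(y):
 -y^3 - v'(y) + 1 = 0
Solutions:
 v(y) = C1 - y^4/4 + y


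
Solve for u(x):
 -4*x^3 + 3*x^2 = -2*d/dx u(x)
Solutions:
 u(x) = C1 + x^4/2 - x^3/2


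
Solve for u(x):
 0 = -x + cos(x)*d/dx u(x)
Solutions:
 u(x) = C1 + Integral(x/cos(x), x)


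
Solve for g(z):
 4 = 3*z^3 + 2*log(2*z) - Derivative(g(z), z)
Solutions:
 g(z) = C1 + 3*z^4/4 + 2*z*log(z) - 6*z + z*log(4)


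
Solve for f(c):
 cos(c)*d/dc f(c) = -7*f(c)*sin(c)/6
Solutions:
 f(c) = C1*cos(c)^(7/6)


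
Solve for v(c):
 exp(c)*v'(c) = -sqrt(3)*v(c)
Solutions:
 v(c) = C1*exp(sqrt(3)*exp(-c))


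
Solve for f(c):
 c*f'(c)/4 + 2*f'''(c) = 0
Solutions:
 f(c) = C1 + Integral(C2*airyai(-c/2) + C3*airybi(-c/2), c)


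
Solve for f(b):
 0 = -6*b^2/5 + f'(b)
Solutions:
 f(b) = C1 + 2*b^3/5


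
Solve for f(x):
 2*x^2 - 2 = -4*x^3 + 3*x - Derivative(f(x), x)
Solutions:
 f(x) = C1 - x^4 - 2*x^3/3 + 3*x^2/2 + 2*x


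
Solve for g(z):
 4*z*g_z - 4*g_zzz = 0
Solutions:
 g(z) = C1 + Integral(C2*airyai(z) + C3*airybi(z), z)


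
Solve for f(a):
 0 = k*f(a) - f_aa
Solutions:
 f(a) = C1*exp(-a*sqrt(k)) + C2*exp(a*sqrt(k))


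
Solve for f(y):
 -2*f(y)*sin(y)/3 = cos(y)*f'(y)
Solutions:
 f(y) = C1*cos(y)^(2/3)


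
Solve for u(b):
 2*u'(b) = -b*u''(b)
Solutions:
 u(b) = C1 + C2/b


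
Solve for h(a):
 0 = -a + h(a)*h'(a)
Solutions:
 h(a) = -sqrt(C1 + a^2)
 h(a) = sqrt(C1 + a^2)


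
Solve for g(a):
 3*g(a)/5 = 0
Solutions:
 g(a) = 0


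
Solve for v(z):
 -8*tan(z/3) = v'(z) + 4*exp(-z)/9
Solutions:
 v(z) = C1 - 12*log(tan(z/3)^2 + 1) + 4*exp(-z)/9


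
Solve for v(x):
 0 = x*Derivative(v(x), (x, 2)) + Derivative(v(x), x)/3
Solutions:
 v(x) = C1 + C2*x^(2/3)


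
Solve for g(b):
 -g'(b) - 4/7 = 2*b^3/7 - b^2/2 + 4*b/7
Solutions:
 g(b) = C1 - b^4/14 + b^3/6 - 2*b^2/7 - 4*b/7


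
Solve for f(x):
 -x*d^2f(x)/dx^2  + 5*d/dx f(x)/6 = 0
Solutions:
 f(x) = C1 + C2*x^(11/6)


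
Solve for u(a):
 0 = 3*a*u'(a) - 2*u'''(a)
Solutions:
 u(a) = C1 + Integral(C2*airyai(2^(2/3)*3^(1/3)*a/2) + C3*airybi(2^(2/3)*3^(1/3)*a/2), a)


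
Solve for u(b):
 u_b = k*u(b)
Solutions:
 u(b) = C1*exp(b*k)


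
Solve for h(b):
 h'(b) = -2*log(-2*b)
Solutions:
 h(b) = C1 - 2*b*log(-b) + 2*b*(1 - log(2))


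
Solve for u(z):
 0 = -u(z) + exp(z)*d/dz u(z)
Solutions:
 u(z) = C1*exp(-exp(-z))


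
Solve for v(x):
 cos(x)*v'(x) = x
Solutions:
 v(x) = C1 + Integral(x/cos(x), x)


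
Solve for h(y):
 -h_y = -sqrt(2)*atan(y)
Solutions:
 h(y) = C1 + sqrt(2)*(y*atan(y) - log(y^2 + 1)/2)


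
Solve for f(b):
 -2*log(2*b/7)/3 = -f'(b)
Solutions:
 f(b) = C1 + 2*b*log(b)/3 - 2*b*log(7)/3 - 2*b/3 + 2*b*log(2)/3


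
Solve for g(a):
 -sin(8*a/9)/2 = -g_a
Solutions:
 g(a) = C1 - 9*cos(8*a/9)/16


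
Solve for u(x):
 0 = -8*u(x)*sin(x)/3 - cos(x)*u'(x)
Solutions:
 u(x) = C1*cos(x)^(8/3)


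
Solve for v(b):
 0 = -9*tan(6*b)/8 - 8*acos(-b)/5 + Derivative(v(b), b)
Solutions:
 v(b) = C1 + 8*b*acos(-b)/5 + 8*sqrt(1 - b^2)/5 - 3*log(cos(6*b))/16


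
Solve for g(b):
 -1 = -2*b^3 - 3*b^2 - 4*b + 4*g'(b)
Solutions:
 g(b) = C1 + b^4/8 + b^3/4 + b^2/2 - b/4


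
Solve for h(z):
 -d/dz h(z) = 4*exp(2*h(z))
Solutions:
 h(z) = log(-sqrt(-1/(C1 - 4*z))) - log(2)/2
 h(z) = log(-1/(C1 - 4*z))/2 - log(2)/2


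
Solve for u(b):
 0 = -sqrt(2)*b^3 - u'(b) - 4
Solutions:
 u(b) = C1 - sqrt(2)*b^4/4 - 4*b


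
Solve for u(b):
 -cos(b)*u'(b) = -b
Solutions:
 u(b) = C1 + Integral(b/cos(b), b)


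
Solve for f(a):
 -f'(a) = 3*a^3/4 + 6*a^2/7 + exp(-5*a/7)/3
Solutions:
 f(a) = C1 - 3*a^4/16 - 2*a^3/7 + 7*exp(-5*a/7)/15


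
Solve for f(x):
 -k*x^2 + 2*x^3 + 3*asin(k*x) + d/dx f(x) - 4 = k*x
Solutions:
 f(x) = C1 + k*x^3/3 + k*x^2/2 - x^4/2 + 4*x - 3*Piecewise((x*asin(k*x) + sqrt(-k^2*x^2 + 1)/k, Ne(k, 0)), (0, True))


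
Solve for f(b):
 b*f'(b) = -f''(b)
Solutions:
 f(b) = C1 + C2*erf(sqrt(2)*b/2)


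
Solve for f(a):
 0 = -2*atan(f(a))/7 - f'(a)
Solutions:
 Integral(1/atan(_y), (_y, f(a))) = C1 - 2*a/7


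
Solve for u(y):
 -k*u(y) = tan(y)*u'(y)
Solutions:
 u(y) = C1*exp(-k*log(sin(y)))


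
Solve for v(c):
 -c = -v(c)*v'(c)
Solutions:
 v(c) = -sqrt(C1 + c^2)
 v(c) = sqrt(C1 + c^2)


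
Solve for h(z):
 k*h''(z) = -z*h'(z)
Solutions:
 h(z) = C1 + C2*sqrt(k)*erf(sqrt(2)*z*sqrt(1/k)/2)


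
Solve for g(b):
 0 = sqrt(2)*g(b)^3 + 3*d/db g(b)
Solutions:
 g(b) = -sqrt(6)*sqrt(-1/(C1 - sqrt(2)*b))/2
 g(b) = sqrt(6)*sqrt(-1/(C1 - sqrt(2)*b))/2


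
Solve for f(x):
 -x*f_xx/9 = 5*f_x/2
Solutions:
 f(x) = C1 + C2/x^(43/2)


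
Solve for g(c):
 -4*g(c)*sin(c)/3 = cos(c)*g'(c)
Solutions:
 g(c) = C1*cos(c)^(4/3)


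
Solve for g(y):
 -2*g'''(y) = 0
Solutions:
 g(y) = C1 + C2*y + C3*y^2


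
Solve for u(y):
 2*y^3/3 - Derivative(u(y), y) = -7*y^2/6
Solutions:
 u(y) = C1 + y^4/6 + 7*y^3/18


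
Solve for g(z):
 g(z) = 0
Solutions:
 g(z) = 0


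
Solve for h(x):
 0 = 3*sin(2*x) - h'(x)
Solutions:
 h(x) = C1 - 3*cos(2*x)/2


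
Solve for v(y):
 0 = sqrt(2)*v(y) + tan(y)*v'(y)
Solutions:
 v(y) = C1/sin(y)^(sqrt(2))


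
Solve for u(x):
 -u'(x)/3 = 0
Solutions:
 u(x) = C1


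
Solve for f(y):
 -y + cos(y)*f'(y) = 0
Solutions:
 f(y) = C1 + Integral(y/cos(y), y)


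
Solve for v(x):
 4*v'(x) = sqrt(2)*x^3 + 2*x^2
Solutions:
 v(x) = C1 + sqrt(2)*x^4/16 + x^3/6


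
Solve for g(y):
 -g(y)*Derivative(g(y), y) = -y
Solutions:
 g(y) = -sqrt(C1 + y^2)
 g(y) = sqrt(C1 + y^2)


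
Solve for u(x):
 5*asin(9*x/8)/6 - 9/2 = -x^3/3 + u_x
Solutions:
 u(x) = C1 + x^4/12 + 5*x*asin(9*x/8)/6 - 9*x/2 + 5*sqrt(64 - 81*x^2)/54


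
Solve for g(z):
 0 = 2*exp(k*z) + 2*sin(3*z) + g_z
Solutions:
 g(z) = C1 + 2*cos(3*z)/3 - 2*exp(k*z)/k


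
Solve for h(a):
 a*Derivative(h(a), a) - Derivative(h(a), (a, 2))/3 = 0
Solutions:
 h(a) = C1 + C2*erfi(sqrt(6)*a/2)


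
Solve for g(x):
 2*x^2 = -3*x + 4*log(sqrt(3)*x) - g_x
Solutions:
 g(x) = C1 - 2*x^3/3 - 3*x^2/2 + 4*x*log(x) - 4*x + 2*x*log(3)


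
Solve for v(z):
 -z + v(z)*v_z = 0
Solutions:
 v(z) = -sqrt(C1 + z^2)
 v(z) = sqrt(C1 + z^2)


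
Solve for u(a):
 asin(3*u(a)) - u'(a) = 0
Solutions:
 Integral(1/asin(3*_y), (_y, u(a))) = C1 + a


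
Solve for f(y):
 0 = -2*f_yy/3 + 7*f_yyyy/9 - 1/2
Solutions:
 f(y) = C1 + C2*y + C3*exp(-sqrt(42)*y/7) + C4*exp(sqrt(42)*y/7) - 3*y^2/8


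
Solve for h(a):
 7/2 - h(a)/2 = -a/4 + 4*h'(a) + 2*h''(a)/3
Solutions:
 h(a) = C1*exp(a*(-3 + sqrt(33)/2)) + C2*exp(-a*(sqrt(33)/2 + 3)) + a/2 + 3


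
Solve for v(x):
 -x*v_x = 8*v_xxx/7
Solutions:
 v(x) = C1 + Integral(C2*airyai(-7^(1/3)*x/2) + C3*airybi(-7^(1/3)*x/2), x)


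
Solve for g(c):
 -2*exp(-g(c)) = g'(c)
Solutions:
 g(c) = log(C1 - 2*c)


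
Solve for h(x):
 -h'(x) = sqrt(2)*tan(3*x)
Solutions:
 h(x) = C1 + sqrt(2)*log(cos(3*x))/3


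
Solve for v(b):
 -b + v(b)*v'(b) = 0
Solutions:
 v(b) = -sqrt(C1 + b^2)
 v(b) = sqrt(C1 + b^2)


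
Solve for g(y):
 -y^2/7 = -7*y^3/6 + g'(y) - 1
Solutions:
 g(y) = C1 + 7*y^4/24 - y^3/21 + y


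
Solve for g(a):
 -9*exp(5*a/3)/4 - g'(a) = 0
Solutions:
 g(a) = C1 - 27*exp(5*a/3)/20


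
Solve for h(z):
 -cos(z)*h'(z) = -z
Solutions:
 h(z) = C1 + Integral(z/cos(z), z)


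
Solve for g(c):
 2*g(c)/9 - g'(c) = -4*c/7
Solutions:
 g(c) = C1*exp(2*c/9) - 18*c/7 - 81/7


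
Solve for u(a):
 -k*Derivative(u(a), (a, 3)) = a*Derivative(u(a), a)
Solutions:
 u(a) = C1 + Integral(C2*airyai(a*(-1/k)^(1/3)) + C3*airybi(a*(-1/k)^(1/3)), a)


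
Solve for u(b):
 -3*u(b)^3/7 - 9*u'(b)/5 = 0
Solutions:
 u(b) = -sqrt(42)*sqrt(-1/(C1 - 5*b))/2
 u(b) = sqrt(42)*sqrt(-1/(C1 - 5*b))/2


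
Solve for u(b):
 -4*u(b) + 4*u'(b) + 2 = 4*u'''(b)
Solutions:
 u(b) = C1*exp(6^(1/3)*b*(2*3^(1/3)/(sqrt(69) + 9)^(1/3) + 2^(1/3)*(sqrt(69) + 9)^(1/3))/12)*sin(2^(1/3)*3^(1/6)*b*(-2^(1/3)*3^(2/3)*(sqrt(69) + 9)^(1/3) + 6/(sqrt(69) + 9)^(1/3))/12) + C2*exp(6^(1/3)*b*(2*3^(1/3)/(sqrt(69) + 9)^(1/3) + 2^(1/3)*(sqrt(69) + 9)^(1/3))/12)*cos(2^(1/3)*3^(1/6)*b*(-2^(1/3)*3^(2/3)*(sqrt(69) + 9)^(1/3) + 6/(sqrt(69) + 9)^(1/3))/12) + C3*exp(-6^(1/3)*b*(2*3^(1/3)/(sqrt(69) + 9)^(1/3) + 2^(1/3)*(sqrt(69) + 9)^(1/3))/6) + 1/2


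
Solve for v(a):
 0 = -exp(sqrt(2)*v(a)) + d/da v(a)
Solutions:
 v(a) = sqrt(2)*(2*log(-1/(C1 + a)) - log(2))/4


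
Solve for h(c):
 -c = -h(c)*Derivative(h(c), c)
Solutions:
 h(c) = -sqrt(C1 + c^2)
 h(c) = sqrt(C1 + c^2)


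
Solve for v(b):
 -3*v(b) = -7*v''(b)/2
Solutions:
 v(b) = C1*exp(-sqrt(42)*b/7) + C2*exp(sqrt(42)*b/7)


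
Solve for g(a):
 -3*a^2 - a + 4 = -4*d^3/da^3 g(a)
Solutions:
 g(a) = C1 + C2*a + C3*a^2 + a^5/80 + a^4/96 - a^3/6


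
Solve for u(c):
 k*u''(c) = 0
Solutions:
 u(c) = C1 + C2*c


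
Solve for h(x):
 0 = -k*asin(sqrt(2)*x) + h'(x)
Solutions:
 h(x) = C1 + k*(x*asin(sqrt(2)*x) + sqrt(2)*sqrt(1 - 2*x^2)/2)


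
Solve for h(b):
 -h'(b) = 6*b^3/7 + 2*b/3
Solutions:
 h(b) = C1 - 3*b^4/14 - b^2/3


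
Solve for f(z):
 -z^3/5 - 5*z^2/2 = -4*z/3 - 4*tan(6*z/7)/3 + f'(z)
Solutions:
 f(z) = C1 - z^4/20 - 5*z^3/6 + 2*z^2/3 - 14*log(cos(6*z/7))/9


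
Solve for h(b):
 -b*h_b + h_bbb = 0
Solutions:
 h(b) = C1 + Integral(C2*airyai(b) + C3*airybi(b), b)


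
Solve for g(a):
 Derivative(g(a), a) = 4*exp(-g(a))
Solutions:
 g(a) = log(C1 + 4*a)


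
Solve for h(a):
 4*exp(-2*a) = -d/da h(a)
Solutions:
 h(a) = C1 + 2*exp(-2*a)


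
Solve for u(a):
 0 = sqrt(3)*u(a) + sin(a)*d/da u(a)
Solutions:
 u(a) = C1*(cos(a) + 1)^(sqrt(3)/2)/(cos(a) - 1)^(sqrt(3)/2)


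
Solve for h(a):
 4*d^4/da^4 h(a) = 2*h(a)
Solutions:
 h(a) = C1*exp(-2^(3/4)*a/2) + C2*exp(2^(3/4)*a/2) + C3*sin(2^(3/4)*a/2) + C4*cos(2^(3/4)*a/2)


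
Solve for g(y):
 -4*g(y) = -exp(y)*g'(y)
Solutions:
 g(y) = C1*exp(-4*exp(-y))


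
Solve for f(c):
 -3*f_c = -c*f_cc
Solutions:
 f(c) = C1 + C2*c^4


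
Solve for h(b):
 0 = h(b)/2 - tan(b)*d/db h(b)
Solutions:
 h(b) = C1*sqrt(sin(b))


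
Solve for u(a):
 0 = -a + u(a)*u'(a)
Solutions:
 u(a) = -sqrt(C1 + a^2)
 u(a) = sqrt(C1 + a^2)


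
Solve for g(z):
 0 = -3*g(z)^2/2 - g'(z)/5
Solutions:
 g(z) = 2/(C1 + 15*z)


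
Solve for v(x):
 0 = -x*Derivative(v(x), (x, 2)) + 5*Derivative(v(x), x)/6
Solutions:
 v(x) = C1 + C2*x^(11/6)


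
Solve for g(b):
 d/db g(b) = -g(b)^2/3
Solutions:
 g(b) = 3/(C1 + b)


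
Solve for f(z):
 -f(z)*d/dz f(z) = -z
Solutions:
 f(z) = -sqrt(C1 + z^2)
 f(z) = sqrt(C1 + z^2)


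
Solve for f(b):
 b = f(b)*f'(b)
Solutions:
 f(b) = -sqrt(C1 + b^2)
 f(b) = sqrt(C1 + b^2)


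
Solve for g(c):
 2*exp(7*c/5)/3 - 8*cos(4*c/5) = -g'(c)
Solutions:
 g(c) = C1 - 10*exp(7*c/5)/21 + 10*sin(4*c/5)


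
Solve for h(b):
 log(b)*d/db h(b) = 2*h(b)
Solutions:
 h(b) = C1*exp(2*li(b))


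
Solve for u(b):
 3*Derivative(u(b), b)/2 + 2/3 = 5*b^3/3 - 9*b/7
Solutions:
 u(b) = C1 + 5*b^4/18 - 3*b^2/7 - 4*b/9


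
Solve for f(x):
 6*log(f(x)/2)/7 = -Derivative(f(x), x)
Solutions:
 -7*Integral(1/(-log(_y) + log(2)), (_y, f(x)))/6 = C1 - x


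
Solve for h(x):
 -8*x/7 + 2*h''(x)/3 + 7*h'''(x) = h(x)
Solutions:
 h(x) = C1*exp(-x*(8*2^(1/3)/(189*sqrt(35689) + 35705)^(1/3) + 8 + 2^(2/3)*(189*sqrt(35689) + 35705)^(1/3))/252)*sin(2^(1/3)*sqrt(3)*x*(-2^(1/3)*(189*sqrt(35689) + 35705)^(1/3) + 8/(189*sqrt(35689) + 35705)^(1/3))/252) + C2*exp(-x*(8*2^(1/3)/(189*sqrt(35689) + 35705)^(1/3) + 8 + 2^(2/3)*(189*sqrt(35689) + 35705)^(1/3))/252)*cos(2^(1/3)*sqrt(3)*x*(-2^(1/3)*(189*sqrt(35689) + 35705)^(1/3) + 8/(189*sqrt(35689) + 35705)^(1/3))/252) + C3*exp(x*(-4 + 8*2^(1/3)/(189*sqrt(35689) + 35705)^(1/3) + 2^(2/3)*(189*sqrt(35689) + 35705)^(1/3))/126) - 8*x/7


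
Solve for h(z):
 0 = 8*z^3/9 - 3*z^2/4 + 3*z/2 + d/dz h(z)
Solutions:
 h(z) = C1 - 2*z^4/9 + z^3/4 - 3*z^2/4


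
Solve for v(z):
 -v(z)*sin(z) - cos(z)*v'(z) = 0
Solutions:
 v(z) = C1*cos(z)


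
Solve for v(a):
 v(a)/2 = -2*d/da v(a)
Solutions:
 v(a) = C1*exp(-a/4)


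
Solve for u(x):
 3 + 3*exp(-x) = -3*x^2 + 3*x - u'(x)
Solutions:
 u(x) = C1 - x^3 + 3*x^2/2 - 3*x + 3*exp(-x)


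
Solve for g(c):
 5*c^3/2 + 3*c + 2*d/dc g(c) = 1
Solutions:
 g(c) = C1 - 5*c^4/16 - 3*c^2/4 + c/2


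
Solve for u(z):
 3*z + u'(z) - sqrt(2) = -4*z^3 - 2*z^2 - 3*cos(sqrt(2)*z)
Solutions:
 u(z) = C1 - z^4 - 2*z^3/3 - 3*z^2/2 + sqrt(2)*z - 3*sqrt(2)*sin(sqrt(2)*z)/2


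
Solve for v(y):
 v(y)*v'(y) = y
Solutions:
 v(y) = -sqrt(C1 + y^2)
 v(y) = sqrt(C1 + y^2)


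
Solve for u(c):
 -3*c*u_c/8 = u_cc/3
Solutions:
 u(c) = C1 + C2*erf(3*c/4)


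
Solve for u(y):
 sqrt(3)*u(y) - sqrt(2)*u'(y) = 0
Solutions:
 u(y) = C1*exp(sqrt(6)*y/2)


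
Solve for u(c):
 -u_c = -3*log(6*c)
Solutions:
 u(c) = C1 + 3*c*log(c) - 3*c + c*log(216)


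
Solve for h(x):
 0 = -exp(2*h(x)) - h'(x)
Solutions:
 h(x) = log(-sqrt(-1/(C1 - x))) - log(2)/2
 h(x) = log(-1/(C1 - x))/2 - log(2)/2


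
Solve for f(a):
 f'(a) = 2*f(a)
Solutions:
 f(a) = C1*exp(2*a)


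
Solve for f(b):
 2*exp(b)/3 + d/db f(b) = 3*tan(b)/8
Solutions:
 f(b) = C1 - 2*exp(b)/3 - 3*log(cos(b))/8


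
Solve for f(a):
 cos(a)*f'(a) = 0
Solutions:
 f(a) = C1


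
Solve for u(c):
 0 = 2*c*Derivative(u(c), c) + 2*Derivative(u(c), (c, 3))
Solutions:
 u(c) = C1 + Integral(C2*airyai(-c) + C3*airybi(-c), c)


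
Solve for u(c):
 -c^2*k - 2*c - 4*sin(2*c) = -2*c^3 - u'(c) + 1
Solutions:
 u(c) = C1 - c^4/2 + c^3*k/3 + c^2 + c - 2*cos(2*c)


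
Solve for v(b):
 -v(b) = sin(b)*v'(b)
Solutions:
 v(b) = C1*sqrt(cos(b) + 1)/sqrt(cos(b) - 1)


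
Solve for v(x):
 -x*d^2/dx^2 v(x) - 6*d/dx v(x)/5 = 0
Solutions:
 v(x) = C1 + C2/x^(1/5)


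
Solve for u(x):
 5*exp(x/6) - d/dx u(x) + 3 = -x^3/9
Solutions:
 u(x) = C1 + x^4/36 + 3*x + 30*exp(x/6)


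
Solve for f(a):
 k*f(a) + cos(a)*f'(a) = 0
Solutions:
 f(a) = C1*exp(k*(log(sin(a) - 1) - log(sin(a) + 1))/2)


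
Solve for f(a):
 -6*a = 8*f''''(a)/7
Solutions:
 f(a) = C1 + C2*a + C3*a^2 + C4*a^3 - 7*a^5/160


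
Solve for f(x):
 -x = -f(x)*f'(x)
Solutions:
 f(x) = -sqrt(C1 + x^2)
 f(x) = sqrt(C1 + x^2)


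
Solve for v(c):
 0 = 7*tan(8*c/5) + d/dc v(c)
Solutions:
 v(c) = C1 + 35*log(cos(8*c/5))/8


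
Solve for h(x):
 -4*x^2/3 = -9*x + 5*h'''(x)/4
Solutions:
 h(x) = C1 + C2*x + C3*x^2 - 4*x^5/225 + 3*x^4/10


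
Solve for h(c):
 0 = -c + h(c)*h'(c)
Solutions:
 h(c) = -sqrt(C1 + c^2)
 h(c) = sqrt(C1 + c^2)


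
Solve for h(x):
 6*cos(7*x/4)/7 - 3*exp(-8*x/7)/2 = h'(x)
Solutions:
 h(x) = C1 + 24*sin(7*x/4)/49 + 21*exp(-8*x/7)/16


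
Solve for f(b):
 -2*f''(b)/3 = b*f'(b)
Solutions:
 f(b) = C1 + C2*erf(sqrt(3)*b/2)


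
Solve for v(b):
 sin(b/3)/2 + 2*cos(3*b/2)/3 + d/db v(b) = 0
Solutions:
 v(b) = C1 - 4*sin(3*b/2)/9 + 3*cos(b/3)/2


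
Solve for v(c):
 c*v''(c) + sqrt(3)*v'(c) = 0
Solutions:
 v(c) = C1 + C2*c^(1 - sqrt(3))


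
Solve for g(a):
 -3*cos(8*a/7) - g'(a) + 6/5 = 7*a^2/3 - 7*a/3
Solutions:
 g(a) = C1 - 7*a^3/9 + 7*a^2/6 + 6*a/5 - 21*sin(8*a/7)/8


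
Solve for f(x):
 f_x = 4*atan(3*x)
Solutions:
 f(x) = C1 + 4*x*atan(3*x) - 2*log(9*x^2 + 1)/3


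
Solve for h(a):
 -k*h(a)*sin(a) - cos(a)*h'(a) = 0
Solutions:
 h(a) = C1*exp(k*log(cos(a)))


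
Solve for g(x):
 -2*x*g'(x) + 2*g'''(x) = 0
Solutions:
 g(x) = C1 + Integral(C2*airyai(x) + C3*airybi(x), x)


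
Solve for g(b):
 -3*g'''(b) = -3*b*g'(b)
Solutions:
 g(b) = C1 + Integral(C2*airyai(b) + C3*airybi(b), b)


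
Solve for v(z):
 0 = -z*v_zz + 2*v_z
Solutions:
 v(z) = C1 + C2*z^3


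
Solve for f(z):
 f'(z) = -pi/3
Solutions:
 f(z) = C1 - pi*z/3


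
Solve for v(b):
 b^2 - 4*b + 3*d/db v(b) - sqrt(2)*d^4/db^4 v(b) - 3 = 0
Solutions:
 v(b) = C1 + C4*exp(2^(5/6)*3^(1/3)*b/2) - b^3/9 + 2*b^2/3 + b + (C2*sin(6^(5/6)*b/4) + C3*cos(6^(5/6)*b/4))*exp(-2^(5/6)*3^(1/3)*b/4)


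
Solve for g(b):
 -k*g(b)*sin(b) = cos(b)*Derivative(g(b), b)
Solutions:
 g(b) = C1*exp(k*log(cos(b)))


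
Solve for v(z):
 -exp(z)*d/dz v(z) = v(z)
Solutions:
 v(z) = C1*exp(exp(-z))


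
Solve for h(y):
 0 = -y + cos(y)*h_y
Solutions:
 h(y) = C1 + Integral(y/cos(y), y)


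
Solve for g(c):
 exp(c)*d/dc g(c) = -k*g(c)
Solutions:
 g(c) = C1*exp(k*exp(-c))


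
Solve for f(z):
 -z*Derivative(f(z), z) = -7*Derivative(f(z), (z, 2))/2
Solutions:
 f(z) = C1 + C2*erfi(sqrt(7)*z/7)


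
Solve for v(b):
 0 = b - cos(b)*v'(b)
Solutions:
 v(b) = C1 + Integral(b/cos(b), b)


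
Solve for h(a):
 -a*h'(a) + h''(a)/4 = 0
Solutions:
 h(a) = C1 + C2*erfi(sqrt(2)*a)


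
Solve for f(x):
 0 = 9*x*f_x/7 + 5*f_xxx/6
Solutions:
 f(x) = C1 + Integral(C2*airyai(-3*2^(1/3)*35^(2/3)*x/35) + C3*airybi(-3*2^(1/3)*35^(2/3)*x/35), x)


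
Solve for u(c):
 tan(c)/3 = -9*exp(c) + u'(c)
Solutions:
 u(c) = C1 + 9*exp(c) - log(cos(c))/3


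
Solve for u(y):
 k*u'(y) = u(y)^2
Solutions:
 u(y) = -k/(C1*k + y)


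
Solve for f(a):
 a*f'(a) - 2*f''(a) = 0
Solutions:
 f(a) = C1 + C2*erfi(a/2)


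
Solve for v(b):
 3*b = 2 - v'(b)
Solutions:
 v(b) = C1 - 3*b^2/2 + 2*b


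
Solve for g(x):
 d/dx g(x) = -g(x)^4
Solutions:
 g(x) = (-3^(2/3) - 3*3^(1/6)*I)*(1/(C1 + x))^(1/3)/6
 g(x) = (-3^(2/3) + 3*3^(1/6)*I)*(1/(C1 + x))^(1/3)/6
 g(x) = (1/(C1 + 3*x))^(1/3)


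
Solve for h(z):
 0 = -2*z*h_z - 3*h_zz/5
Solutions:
 h(z) = C1 + C2*erf(sqrt(15)*z/3)


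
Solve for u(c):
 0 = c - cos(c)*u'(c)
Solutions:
 u(c) = C1 + Integral(c/cos(c), c)


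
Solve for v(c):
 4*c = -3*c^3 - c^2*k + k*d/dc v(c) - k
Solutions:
 v(c) = C1 + 3*c^4/(4*k) + c^3/3 + 2*c^2/k + c


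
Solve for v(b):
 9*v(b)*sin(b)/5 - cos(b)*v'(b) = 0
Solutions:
 v(b) = C1/cos(b)^(9/5)


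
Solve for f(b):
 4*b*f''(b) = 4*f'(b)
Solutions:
 f(b) = C1 + C2*b^2


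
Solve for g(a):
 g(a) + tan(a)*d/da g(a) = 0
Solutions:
 g(a) = C1/sin(a)


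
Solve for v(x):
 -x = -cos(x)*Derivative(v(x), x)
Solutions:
 v(x) = C1 + Integral(x/cos(x), x)


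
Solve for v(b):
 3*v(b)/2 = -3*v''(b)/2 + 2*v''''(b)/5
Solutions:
 v(b) = C1*exp(-sqrt(2)*b*sqrt(15 + sqrt(465))/4) + C2*exp(sqrt(2)*b*sqrt(15 + sqrt(465))/4) + C3*sin(sqrt(2)*b*sqrt(-15 + sqrt(465))/4) + C4*cos(sqrt(2)*b*sqrt(-15 + sqrt(465))/4)


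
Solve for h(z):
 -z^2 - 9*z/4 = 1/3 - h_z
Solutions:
 h(z) = C1 + z^3/3 + 9*z^2/8 + z/3


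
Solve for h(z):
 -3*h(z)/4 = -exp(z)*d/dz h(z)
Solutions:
 h(z) = C1*exp(-3*exp(-z)/4)


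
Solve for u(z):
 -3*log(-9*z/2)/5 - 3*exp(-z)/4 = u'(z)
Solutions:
 u(z) = C1 - 3*z*log(-z)/5 + 3*z*(-2*log(3) + log(2) + 1)/5 + 3*exp(-z)/4


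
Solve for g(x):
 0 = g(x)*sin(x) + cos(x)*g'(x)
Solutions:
 g(x) = C1*cos(x)


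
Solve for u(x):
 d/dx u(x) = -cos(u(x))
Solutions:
 u(x) = pi - asin((C1 + exp(2*x))/(C1 - exp(2*x)))
 u(x) = asin((C1 + exp(2*x))/(C1 - exp(2*x)))


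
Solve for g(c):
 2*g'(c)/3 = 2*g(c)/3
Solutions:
 g(c) = C1*exp(c)


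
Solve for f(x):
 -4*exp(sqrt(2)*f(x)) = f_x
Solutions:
 f(x) = sqrt(2)*(2*log(1/(C1 + 4*x)) - log(2))/4


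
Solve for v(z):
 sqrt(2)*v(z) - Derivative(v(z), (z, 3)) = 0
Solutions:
 v(z) = C3*exp(2^(1/6)*z) + (C1*sin(2^(1/6)*sqrt(3)*z/2) + C2*cos(2^(1/6)*sqrt(3)*z/2))*exp(-2^(1/6)*z/2)


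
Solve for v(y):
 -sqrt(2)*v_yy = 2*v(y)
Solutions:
 v(y) = C1*sin(2^(1/4)*y) + C2*cos(2^(1/4)*y)


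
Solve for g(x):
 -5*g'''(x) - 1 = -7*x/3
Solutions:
 g(x) = C1 + C2*x + C3*x^2 + 7*x^4/360 - x^3/30


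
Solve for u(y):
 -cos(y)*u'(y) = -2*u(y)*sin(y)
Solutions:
 u(y) = C1/cos(y)^2


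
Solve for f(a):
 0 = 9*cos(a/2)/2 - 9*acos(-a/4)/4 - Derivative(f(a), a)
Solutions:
 f(a) = C1 - 9*a*acos(-a/4)/4 - 9*sqrt(16 - a^2)/4 + 9*sin(a/2)


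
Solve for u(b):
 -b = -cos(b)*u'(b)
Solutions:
 u(b) = C1 + Integral(b/cos(b), b)


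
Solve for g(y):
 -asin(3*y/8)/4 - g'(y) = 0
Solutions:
 g(y) = C1 - y*asin(3*y/8)/4 - sqrt(64 - 9*y^2)/12


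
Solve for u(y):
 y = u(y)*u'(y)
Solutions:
 u(y) = -sqrt(C1 + y^2)
 u(y) = sqrt(C1 + y^2)


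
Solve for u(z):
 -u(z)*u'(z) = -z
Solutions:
 u(z) = -sqrt(C1 + z^2)
 u(z) = sqrt(C1 + z^2)


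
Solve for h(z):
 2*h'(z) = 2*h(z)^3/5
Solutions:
 h(z) = -sqrt(10)*sqrt(-1/(C1 + z))/2
 h(z) = sqrt(10)*sqrt(-1/(C1 + z))/2


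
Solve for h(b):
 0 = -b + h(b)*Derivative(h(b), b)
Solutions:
 h(b) = -sqrt(C1 + b^2)
 h(b) = sqrt(C1 + b^2)


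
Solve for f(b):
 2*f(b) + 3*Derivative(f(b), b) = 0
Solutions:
 f(b) = C1*exp(-2*b/3)


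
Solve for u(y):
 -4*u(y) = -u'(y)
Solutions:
 u(y) = C1*exp(4*y)


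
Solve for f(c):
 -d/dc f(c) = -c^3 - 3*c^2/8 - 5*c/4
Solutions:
 f(c) = C1 + c^4/4 + c^3/8 + 5*c^2/8


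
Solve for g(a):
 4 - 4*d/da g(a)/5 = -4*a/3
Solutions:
 g(a) = C1 + 5*a^2/6 + 5*a


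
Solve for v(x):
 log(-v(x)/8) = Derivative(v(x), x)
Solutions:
 -Integral(1/(log(-_y) - 3*log(2)), (_y, v(x))) = C1 - x


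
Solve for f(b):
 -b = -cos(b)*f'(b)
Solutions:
 f(b) = C1 + Integral(b/cos(b), b)


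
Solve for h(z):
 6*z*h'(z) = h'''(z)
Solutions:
 h(z) = C1 + Integral(C2*airyai(6^(1/3)*z) + C3*airybi(6^(1/3)*z), z)


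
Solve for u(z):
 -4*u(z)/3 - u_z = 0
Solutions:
 u(z) = C1*exp(-4*z/3)


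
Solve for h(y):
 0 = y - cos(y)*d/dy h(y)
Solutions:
 h(y) = C1 + Integral(y/cos(y), y)


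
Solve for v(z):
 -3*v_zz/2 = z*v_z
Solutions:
 v(z) = C1 + C2*erf(sqrt(3)*z/3)


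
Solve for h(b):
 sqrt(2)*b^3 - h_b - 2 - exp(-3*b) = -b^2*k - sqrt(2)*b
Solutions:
 h(b) = C1 + sqrt(2)*b^4/4 + b^3*k/3 + sqrt(2)*b^2/2 - 2*b + exp(-3*b)/3


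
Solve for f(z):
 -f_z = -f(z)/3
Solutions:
 f(z) = C1*exp(z/3)


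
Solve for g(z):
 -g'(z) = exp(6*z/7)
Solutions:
 g(z) = C1 - 7*exp(6*z/7)/6


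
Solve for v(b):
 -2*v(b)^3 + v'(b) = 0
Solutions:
 v(b) = -sqrt(2)*sqrt(-1/(C1 + 2*b))/2
 v(b) = sqrt(2)*sqrt(-1/(C1 + 2*b))/2


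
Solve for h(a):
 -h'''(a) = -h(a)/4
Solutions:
 h(a) = C3*exp(2^(1/3)*a/2) + (C1*sin(2^(1/3)*sqrt(3)*a/4) + C2*cos(2^(1/3)*sqrt(3)*a/4))*exp(-2^(1/3)*a/4)


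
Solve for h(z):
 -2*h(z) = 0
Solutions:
 h(z) = 0


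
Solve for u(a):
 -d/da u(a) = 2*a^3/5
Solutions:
 u(a) = C1 - a^4/10


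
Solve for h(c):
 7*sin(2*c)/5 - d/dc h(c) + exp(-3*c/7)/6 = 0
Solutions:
 h(c) = C1 - 7*cos(2*c)/10 - 7*exp(-3*c/7)/18


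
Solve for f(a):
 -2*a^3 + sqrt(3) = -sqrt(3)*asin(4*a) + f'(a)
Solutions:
 f(a) = C1 - a^4/2 + sqrt(3)*a + sqrt(3)*(a*asin(4*a) + sqrt(1 - 16*a^2)/4)


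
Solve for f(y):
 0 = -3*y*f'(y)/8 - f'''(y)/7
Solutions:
 f(y) = C1 + Integral(C2*airyai(-21^(1/3)*y/2) + C3*airybi(-21^(1/3)*y/2), y)


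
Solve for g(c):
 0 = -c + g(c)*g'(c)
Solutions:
 g(c) = -sqrt(C1 + c^2)
 g(c) = sqrt(C1 + c^2)


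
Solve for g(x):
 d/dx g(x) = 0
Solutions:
 g(x) = C1


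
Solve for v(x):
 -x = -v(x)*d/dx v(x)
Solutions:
 v(x) = -sqrt(C1 + x^2)
 v(x) = sqrt(C1 + x^2)


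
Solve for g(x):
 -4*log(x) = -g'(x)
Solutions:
 g(x) = C1 + 4*x*log(x) - 4*x


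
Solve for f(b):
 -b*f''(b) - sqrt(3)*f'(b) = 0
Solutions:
 f(b) = C1 + C2*b^(1 - sqrt(3))


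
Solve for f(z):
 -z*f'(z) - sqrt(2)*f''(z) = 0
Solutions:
 f(z) = C1 + C2*erf(2^(1/4)*z/2)


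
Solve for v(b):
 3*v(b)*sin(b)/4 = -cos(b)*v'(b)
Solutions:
 v(b) = C1*cos(b)^(3/4)


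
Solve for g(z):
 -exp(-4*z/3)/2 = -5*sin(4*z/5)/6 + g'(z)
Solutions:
 g(z) = C1 - 25*cos(4*z/5)/24 + 3*exp(-4*z/3)/8


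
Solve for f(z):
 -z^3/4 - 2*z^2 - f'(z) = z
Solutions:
 f(z) = C1 - z^4/16 - 2*z^3/3 - z^2/2


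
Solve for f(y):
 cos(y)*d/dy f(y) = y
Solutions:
 f(y) = C1 + Integral(y/cos(y), y)


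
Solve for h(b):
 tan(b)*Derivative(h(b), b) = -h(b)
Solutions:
 h(b) = C1/sin(b)


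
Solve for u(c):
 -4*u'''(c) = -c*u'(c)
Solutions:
 u(c) = C1 + Integral(C2*airyai(2^(1/3)*c/2) + C3*airybi(2^(1/3)*c/2), c)


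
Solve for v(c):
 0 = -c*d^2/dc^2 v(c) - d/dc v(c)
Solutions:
 v(c) = C1 + C2*log(c)


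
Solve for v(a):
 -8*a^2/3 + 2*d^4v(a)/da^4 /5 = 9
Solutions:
 v(a) = C1 + C2*a + C3*a^2 + C4*a^3 + a^6/54 + 15*a^4/16


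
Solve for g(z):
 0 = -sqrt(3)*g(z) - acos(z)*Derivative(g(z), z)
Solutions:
 g(z) = C1*exp(-sqrt(3)*Integral(1/acos(z), z))


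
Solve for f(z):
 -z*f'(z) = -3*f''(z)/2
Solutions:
 f(z) = C1 + C2*erfi(sqrt(3)*z/3)


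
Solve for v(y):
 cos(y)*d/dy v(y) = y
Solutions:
 v(y) = C1 + Integral(y/cos(y), y)


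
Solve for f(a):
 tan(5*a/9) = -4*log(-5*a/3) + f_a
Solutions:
 f(a) = C1 + 4*a*log(-a) - 4*a*log(3) - 4*a + 4*a*log(5) - 9*log(cos(5*a/9))/5


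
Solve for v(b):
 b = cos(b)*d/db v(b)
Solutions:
 v(b) = C1 + Integral(b/cos(b), b)


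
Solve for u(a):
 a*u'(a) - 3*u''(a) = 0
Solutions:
 u(a) = C1 + C2*erfi(sqrt(6)*a/6)


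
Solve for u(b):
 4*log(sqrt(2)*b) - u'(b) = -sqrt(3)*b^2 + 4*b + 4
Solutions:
 u(b) = C1 + sqrt(3)*b^3/3 - 2*b^2 + 4*b*log(b) - 8*b + b*log(4)


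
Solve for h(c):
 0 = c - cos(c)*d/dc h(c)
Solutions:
 h(c) = C1 + Integral(c/cos(c), c)


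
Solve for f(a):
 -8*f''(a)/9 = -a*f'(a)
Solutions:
 f(a) = C1 + C2*erfi(3*a/4)


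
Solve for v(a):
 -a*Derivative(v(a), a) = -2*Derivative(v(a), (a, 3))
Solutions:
 v(a) = C1 + Integral(C2*airyai(2^(2/3)*a/2) + C3*airybi(2^(2/3)*a/2), a)


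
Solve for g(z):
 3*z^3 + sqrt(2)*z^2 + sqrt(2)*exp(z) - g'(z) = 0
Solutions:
 g(z) = C1 + 3*z^4/4 + sqrt(2)*z^3/3 + sqrt(2)*exp(z)


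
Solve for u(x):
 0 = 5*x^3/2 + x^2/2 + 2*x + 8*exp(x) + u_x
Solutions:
 u(x) = C1 - 5*x^4/8 - x^3/6 - x^2 - 8*exp(x)


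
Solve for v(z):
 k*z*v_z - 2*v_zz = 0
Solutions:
 v(z) = Piecewise((-sqrt(pi)*C1*erf(z*sqrt(-k)/2)/sqrt(-k) - C2, (k > 0) | (k < 0)), (-C1*z - C2, True))


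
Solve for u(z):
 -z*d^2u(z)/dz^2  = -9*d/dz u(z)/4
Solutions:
 u(z) = C1 + C2*z^(13/4)


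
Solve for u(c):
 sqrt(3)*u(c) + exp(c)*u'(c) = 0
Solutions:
 u(c) = C1*exp(sqrt(3)*exp(-c))


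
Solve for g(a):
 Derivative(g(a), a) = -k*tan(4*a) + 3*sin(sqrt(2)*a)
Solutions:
 g(a) = C1 + k*log(cos(4*a))/4 - 3*sqrt(2)*cos(sqrt(2)*a)/2


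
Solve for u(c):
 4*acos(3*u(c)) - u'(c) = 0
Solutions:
 Integral(1/acos(3*_y), (_y, u(c))) = C1 + 4*c


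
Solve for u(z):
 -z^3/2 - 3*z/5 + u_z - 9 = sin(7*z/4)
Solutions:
 u(z) = C1 + z^4/8 + 3*z^2/10 + 9*z - 4*cos(7*z/4)/7


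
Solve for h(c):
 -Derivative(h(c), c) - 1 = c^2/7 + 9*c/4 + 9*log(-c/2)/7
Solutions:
 h(c) = C1 - c^3/21 - 9*c^2/8 - 9*c*log(-c)/7 + c*(2 + 9*log(2))/7


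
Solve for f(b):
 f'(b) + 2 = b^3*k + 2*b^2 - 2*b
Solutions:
 f(b) = C1 + b^4*k/4 + 2*b^3/3 - b^2 - 2*b


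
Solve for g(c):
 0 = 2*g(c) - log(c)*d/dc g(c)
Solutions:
 g(c) = C1*exp(2*li(c))


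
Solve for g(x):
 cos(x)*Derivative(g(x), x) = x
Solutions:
 g(x) = C1 + Integral(x/cos(x), x)


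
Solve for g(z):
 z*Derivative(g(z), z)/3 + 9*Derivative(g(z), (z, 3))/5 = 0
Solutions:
 g(z) = C1 + Integral(C2*airyai(-5^(1/3)*z/3) + C3*airybi(-5^(1/3)*z/3), z)


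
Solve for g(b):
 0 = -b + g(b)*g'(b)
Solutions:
 g(b) = -sqrt(C1 + b^2)
 g(b) = sqrt(C1 + b^2)


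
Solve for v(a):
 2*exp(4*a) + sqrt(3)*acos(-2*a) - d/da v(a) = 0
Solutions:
 v(a) = C1 + sqrt(3)*(a*acos(-2*a) + sqrt(1 - 4*a^2)/2) + exp(4*a)/2


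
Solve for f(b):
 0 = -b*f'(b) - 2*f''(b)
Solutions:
 f(b) = C1 + C2*erf(b/2)


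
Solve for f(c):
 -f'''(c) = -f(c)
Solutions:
 f(c) = C3*exp(c) + (C1*sin(sqrt(3)*c/2) + C2*cos(sqrt(3)*c/2))*exp(-c/2)


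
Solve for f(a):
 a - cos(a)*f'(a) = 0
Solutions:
 f(a) = C1 + Integral(a/cos(a), a)


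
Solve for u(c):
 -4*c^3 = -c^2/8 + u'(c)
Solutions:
 u(c) = C1 - c^4 + c^3/24


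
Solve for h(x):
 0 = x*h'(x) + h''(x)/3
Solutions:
 h(x) = C1 + C2*erf(sqrt(6)*x/2)


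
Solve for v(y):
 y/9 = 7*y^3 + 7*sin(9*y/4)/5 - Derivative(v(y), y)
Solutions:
 v(y) = C1 + 7*y^4/4 - y^2/18 - 28*cos(9*y/4)/45


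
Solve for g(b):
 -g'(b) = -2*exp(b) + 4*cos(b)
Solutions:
 g(b) = C1 + 2*exp(b) - 4*sin(b)


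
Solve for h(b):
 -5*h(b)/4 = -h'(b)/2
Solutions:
 h(b) = C1*exp(5*b/2)


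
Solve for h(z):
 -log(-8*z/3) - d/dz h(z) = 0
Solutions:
 h(z) = C1 - z*log(-z) + z*(-3*log(2) + 1 + log(3))


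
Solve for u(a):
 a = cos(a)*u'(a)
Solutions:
 u(a) = C1 + Integral(a/cos(a), a)


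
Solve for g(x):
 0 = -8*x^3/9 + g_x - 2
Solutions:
 g(x) = C1 + 2*x^4/9 + 2*x


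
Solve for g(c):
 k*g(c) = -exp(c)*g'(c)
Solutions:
 g(c) = C1*exp(k*exp(-c))


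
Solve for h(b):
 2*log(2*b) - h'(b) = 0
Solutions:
 h(b) = C1 + 2*b*log(b) - 2*b + b*log(4)


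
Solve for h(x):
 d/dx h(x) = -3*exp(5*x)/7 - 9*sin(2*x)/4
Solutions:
 h(x) = C1 - 3*exp(5*x)/35 + 9*cos(2*x)/8


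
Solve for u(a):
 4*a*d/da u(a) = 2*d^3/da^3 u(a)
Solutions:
 u(a) = C1 + Integral(C2*airyai(2^(1/3)*a) + C3*airybi(2^(1/3)*a), a)
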